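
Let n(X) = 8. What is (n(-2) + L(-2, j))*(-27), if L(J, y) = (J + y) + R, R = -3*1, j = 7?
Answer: -270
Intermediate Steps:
R = -3
L(J, y) = -3 + J + y (L(J, y) = (J + y) - 3 = -3 + J + y)
(n(-2) + L(-2, j))*(-27) = (8 + (-3 - 2 + 7))*(-27) = (8 + 2)*(-27) = 10*(-27) = -270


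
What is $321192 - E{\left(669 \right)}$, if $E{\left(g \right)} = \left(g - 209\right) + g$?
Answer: $320063$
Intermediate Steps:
$E{\left(g \right)} = -209 + 2 g$ ($E{\left(g \right)} = \left(-209 + g\right) + g = -209 + 2 g$)
$321192 - E{\left(669 \right)} = 321192 - \left(-209 + 2 \cdot 669\right) = 321192 - \left(-209 + 1338\right) = 321192 - 1129 = 320063$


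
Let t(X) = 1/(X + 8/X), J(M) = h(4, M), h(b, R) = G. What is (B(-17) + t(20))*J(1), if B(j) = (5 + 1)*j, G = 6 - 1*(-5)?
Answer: -114389/102 ≈ -1121.5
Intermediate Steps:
G = 11 (G = 6 + 5 = 11)
h(b, R) = 11
J(M) = 11
B(j) = 6*j
(B(-17) + t(20))*J(1) = (6*(-17) + 20/(8 + 20**2))*11 = (-102 + 20/(8 + 400))*11 = (-102 + 20/408)*11 = (-102 + 20*(1/408))*11 = (-102 + 5/102)*11 = -10399/102*11 = -114389/102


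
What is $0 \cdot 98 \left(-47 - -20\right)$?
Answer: $0$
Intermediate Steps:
$0 \cdot 98 \left(-47 - -20\right) = 0 \left(-47 + 20\right) = 0 \left(-27\right) = 0$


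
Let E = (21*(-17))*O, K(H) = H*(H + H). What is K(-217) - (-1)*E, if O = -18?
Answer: 100604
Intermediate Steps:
K(H) = 2*H**2 (K(H) = H*(2*H) = 2*H**2)
E = 6426 (E = (21*(-17))*(-18) = -357*(-18) = 6426)
K(-217) - (-1)*E = 2*(-217)**2 - (-1)*6426 = 2*47089 - 1*(-6426) = 94178 + 6426 = 100604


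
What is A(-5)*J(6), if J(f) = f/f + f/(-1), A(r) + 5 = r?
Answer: 50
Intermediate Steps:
A(r) = -5 + r
J(f) = 1 - f (J(f) = 1 + f*(-1) = 1 - f)
A(-5)*J(6) = (-5 - 5)*(1 - 1*6) = -10*(1 - 6) = -10*(-5) = 50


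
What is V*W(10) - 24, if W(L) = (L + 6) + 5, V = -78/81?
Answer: -398/9 ≈ -44.222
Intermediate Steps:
V = -26/27 (V = -78*1/81 = -26/27 ≈ -0.96296)
W(L) = 11 + L (W(L) = (6 + L) + 5 = 11 + L)
V*W(10) - 24 = -26*(11 + 10)/27 - 24 = -26/27*21 - 24 = -182/9 - 24 = -398/9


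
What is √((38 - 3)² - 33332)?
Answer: I*√32107 ≈ 179.18*I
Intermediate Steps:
√((38 - 3)² - 33332) = √(35² - 33332) = √(1225 - 33332) = √(-32107) = I*√32107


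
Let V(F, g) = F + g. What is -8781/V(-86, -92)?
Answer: 8781/178 ≈ 49.331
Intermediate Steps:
-8781/V(-86, -92) = -8781/(-86 - 92) = -8781/(-178) = -8781*(-1/178) = 8781/178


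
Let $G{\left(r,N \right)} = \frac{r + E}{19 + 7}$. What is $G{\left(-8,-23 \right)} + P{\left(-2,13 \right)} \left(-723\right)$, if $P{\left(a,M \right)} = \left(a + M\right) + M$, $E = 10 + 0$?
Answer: $- \frac{225575}{13} \approx -17352.0$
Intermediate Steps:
$E = 10$
$G{\left(r,N \right)} = \frac{5}{13} + \frac{r}{26}$ ($G{\left(r,N \right)} = \frac{r + 10}{19 + 7} = \frac{10 + r}{26} = \left(10 + r\right) \frac{1}{26} = \frac{5}{13} + \frac{r}{26}$)
$P{\left(a,M \right)} = a + 2 M$ ($P{\left(a,M \right)} = \left(M + a\right) + M = a + 2 M$)
$G{\left(-8,-23 \right)} + P{\left(-2,13 \right)} \left(-723\right) = \left(\frac{5}{13} + \frac{1}{26} \left(-8\right)\right) + \left(-2 + 2 \cdot 13\right) \left(-723\right) = \left(\frac{5}{13} - \frac{4}{13}\right) + \left(-2 + 26\right) \left(-723\right) = \frac{1}{13} + 24 \left(-723\right) = \frac{1}{13} - 17352 = - \frac{225575}{13}$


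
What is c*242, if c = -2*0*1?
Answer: 0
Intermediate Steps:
c = 0 (c = 0*1 = 0)
c*242 = 0*242 = 0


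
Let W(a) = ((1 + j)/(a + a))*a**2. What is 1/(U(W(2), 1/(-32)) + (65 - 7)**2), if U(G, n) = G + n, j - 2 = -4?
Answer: 32/107615 ≈ 0.00029736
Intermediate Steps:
j = -2 (j = 2 - 4 = -2)
W(a) = -a/2 (W(a) = ((1 - 2)/(a + a))*a**2 = (-1/(2*a))*a**2 = -a/2)
1/(U(W(2), 1/(-32)) + (65 - 7)**2) = 1/((-1/2*2 + 1/(-32)) + (65 - 7)**2) = 1/((-1 - 1/32) + 58**2) = 1/(-33/32 + 3364) = 1/(107615/32) = 32/107615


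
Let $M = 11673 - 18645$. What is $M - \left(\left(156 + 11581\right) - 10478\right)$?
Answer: $-8231$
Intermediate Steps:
$M = -6972$
$M - \left(\left(156 + 11581\right) - 10478\right) = -6972 - \left(\left(156 + 11581\right) - 10478\right) = -6972 - \left(11737 - 10478\right) = -6972 - 1259 = -8231$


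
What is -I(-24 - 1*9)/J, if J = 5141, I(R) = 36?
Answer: -36/5141 ≈ -0.0070025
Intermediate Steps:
-I(-24 - 1*9)/J = -36/5141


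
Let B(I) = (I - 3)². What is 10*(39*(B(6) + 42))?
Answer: 19890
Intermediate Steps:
B(I) = (-3 + I)²
10*(39*(B(6) + 42)) = 10*(39*((-3 + 6)² + 42)) = 10*(39*(3² + 42)) = 10*(39*(9 + 42)) = 10*(39*51) = 10*1989 = 19890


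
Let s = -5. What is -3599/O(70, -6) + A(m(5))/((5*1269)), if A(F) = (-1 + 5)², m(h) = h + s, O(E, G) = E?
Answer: -4566907/88830 ≈ -51.412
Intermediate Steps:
m(h) = -5 + h (m(h) = h - 5 = -5 + h)
A(F) = 16 (A(F) = 4² = 16)
-3599/O(70, -6) + A(m(5))/((5*1269)) = -3599/70 + 16/((5*1269)) = -3599*1/70 + 16/6345 = -3599/70 + 16*(1/6345) = -3599/70 + 16/6345 = -4566907/88830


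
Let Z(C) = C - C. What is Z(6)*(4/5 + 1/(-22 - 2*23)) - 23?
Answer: -23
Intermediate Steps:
Z(C) = 0
Z(6)*(4/5 + 1/(-22 - 2*23)) - 23 = 0*(4/5 + 1/(-22 - 2*23)) - 23 = 0*(4*(1/5) + (1/23)/(-24)) - 23 = 0*(4/5 - 1/24*1/23) - 23 = 0*(4/5 - 1/552) - 23 = 0*(2203/2760) - 23 = 0 - 23 = -23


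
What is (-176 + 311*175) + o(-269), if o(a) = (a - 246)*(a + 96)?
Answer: 143344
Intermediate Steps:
o(a) = (-246 + a)*(96 + a)
(-176 + 311*175) + o(-269) = (-176 + 311*175) + (-23616 + (-269)**2 - 150*(-269)) = (-176 + 54425) + (-23616 + 72361 + 40350) = 54249 + 89095 = 143344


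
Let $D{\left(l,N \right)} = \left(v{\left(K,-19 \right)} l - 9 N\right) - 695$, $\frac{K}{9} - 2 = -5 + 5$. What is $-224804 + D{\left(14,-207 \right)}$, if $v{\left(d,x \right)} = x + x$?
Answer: $-224168$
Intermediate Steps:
$K = 18$ ($K = 18 + 9 \left(-5 + 5\right) = 18 + 9 \cdot 0 = 18 + 0 = 18$)
$v{\left(d,x \right)} = 2 x$
$D{\left(l,N \right)} = -695 - 38 l - 9 N$ ($D{\left(l,N \right)} = \left(2 \left(-19\right) l - 9 N\right) - 695 = \left(- 38 l - 9 N\right) - 695 = -695 - 38 l - 9 N$)
$-224804 + D{\left(14,-207 \right)} = -224804 - -636 = -224804 + 636 = -224168$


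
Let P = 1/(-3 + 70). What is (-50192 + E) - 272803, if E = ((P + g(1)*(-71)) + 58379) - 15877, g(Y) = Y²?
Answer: -18797787/67 ≈ -2.8056e+5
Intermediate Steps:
P = 1/67 ≈ 0.014925
E = 2842878/67 (E = ((1/67 + 1²*(-71)) + 58379) - 15877 = ((1/67 + 1*(-71)) + 58379) - 15877 = ((1/67 - 71) + 58379) - 15877 = (-4756/67 + 58379) - 15877 = 3906637/67 - 15877 = 2842878/67 ≈ 42431.)
(-50192 + E) - 272803 = (-50192 + 2842878/67) - 272803 = -519986/67 - 272803 = -18797787/67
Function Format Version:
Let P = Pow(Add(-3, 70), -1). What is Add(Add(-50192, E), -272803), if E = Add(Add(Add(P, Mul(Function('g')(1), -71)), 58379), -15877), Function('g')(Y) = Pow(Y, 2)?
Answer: Rational(-18797787, 67) ≈ -2.8056e+5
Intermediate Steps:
P = Rational(1, 67) (P = Pow(67, -1) = Rational(1, 67) ≈ 0.014925)
E = Rational(2842878, 67) (E = Add(Add(Add(Rational(1, 67), Mul(Pow(1, 2), -71)), 58379), -15877) = Add(Add(Add(Rational(1, 67), Mul(1, -71)), 58379), -15877) = Add(Add(Add(Rational(1, 67), -71), 58379), -15877) = Add(Add(Rational(-4756, 67), 58379), -15877) = Add(Rational(3906637, 67), -15877) = Rational(2842878, 67) ≈ 42431.)
Add(Add(-50192, E), -272803) = Add(Add(-50192, Rational(2842878, 67)), -272803) = Add(Rational(-519986, 67), -272803) = Rational(-18797787, 67)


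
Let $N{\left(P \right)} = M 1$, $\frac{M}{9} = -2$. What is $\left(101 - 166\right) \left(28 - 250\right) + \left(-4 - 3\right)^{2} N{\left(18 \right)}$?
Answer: $13548$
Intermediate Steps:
$M = -18$ ($M = 9 \left(-2\right) = -18$)
$N{\left(P \right)} = -18$ ($N{\left(P \right)} = \left(-18\right) 1 = -18$)
$\left(101 - 166\right) \left(28 - 250\right) + \left(-4 - 3\right)^{2} N{\left(18 \right)} = \left(101 - 166\right) \left(28 - 250\right) + \left(-4 - 3\right)^{2} \left(-18\right) = \left(-65\right) \left(-222\right) + \left(-7\right)^{2} \left(-18\right) = 14430 + 49 \left(-18\right) = 14430 - 882 = 13548$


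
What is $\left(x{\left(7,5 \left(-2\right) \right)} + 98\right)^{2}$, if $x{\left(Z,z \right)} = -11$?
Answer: $7569$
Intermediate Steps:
$\left(x{\left(7,5 \left(-2\right) \right)} + 98\right)^{2} = \left(-11 + 98\right)^{2} = 87^{2} = 7569$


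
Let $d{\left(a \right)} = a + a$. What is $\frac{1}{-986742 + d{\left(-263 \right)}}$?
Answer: $- \frac{1}{987268} \approx -1.0129 \cdot 10^{-6}$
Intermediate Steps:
$d{\left(a \right)} = 2 a$
$\frac{1}{-986742 + d{\left(-263 \right)}} = \frac{1}{-986742 + 2 \left(-263\right)} = \frac{1}{-986742 - 526} = \frac{1}{-987268} = - \frac{1}{987268}$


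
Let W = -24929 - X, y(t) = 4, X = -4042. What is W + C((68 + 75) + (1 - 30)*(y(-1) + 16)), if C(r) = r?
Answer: -21324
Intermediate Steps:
W = -20887 (W = -24929 - 1*(-4042) = -24929 + 4042 = -20887)
W + C((68 + 75) + (1 - 30)*(y(-1) + 16)) = -20887 + ((68 + 75) + (1 - 30)*(4 + 16)) = -20887 + (143 - 29*20) = -20887 + (143 - 580) = -20887 - 437 = -21324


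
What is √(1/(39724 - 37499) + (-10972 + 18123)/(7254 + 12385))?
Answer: √27844658222794/8739355 ≈ 0.60380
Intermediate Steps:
√(1/(39724 - 37499) + (-10972 + 18123)/(7254 + 12385)) = √(1/2225 + 7151/19639) = √(15930614/43696775) = √27844658222794/8739355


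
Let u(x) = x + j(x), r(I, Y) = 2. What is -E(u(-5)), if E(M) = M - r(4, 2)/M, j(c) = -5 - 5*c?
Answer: -223/15 ≈ -14.867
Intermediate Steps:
u(x) = -5 - 4*x (u(x) = x + (-5 - 5*x) = -5 - 4*x)
E(M) = M - 2/M
-E(u(-5)) = -((-5 - 4*(-5)) - 2/(-5 - 4*(-5))) = -((-5 + 20) - 2/(-5 + 20)) = -(15 - 2/15) = -1*223/15 = -223/15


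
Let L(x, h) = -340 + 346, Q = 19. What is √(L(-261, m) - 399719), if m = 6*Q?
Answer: I*√399713 ≈ 632.23*I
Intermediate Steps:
m = 114 (m = 6*19 = 114)
L(x, h) = 6
√(L(-261, m) - 399719) = √(6 - 399719) = √(-399713) = I*√399713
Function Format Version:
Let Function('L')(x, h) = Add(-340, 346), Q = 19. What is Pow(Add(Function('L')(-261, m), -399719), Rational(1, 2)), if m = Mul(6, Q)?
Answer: Mul(I, Pow(399713, Rational(1, 2))) ≈ Mul(632.23, I)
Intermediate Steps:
m = 114 (m = Mul(6, 19) = 114)
Function('L')(x, h) = 6
Pow(Add(Function('L')(-261, m), -399719), Rational(1, 2)) = Pow(Add(6, -399719), Rational(1, 2)) = Pow(-399713, Rational(1, 2)) = Mul(I, Pow(399713, Rational(1, 2)))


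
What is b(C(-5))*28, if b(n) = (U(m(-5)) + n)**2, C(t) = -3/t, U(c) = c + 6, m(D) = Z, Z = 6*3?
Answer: 423612/25 ≈ 16944.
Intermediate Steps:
Z = 18
m(D) = 18
U(c) = 6 + c
b(n) = (24 + n)**2 (b(n) = ((6 + 18) + n)**2 = (24 + n)**2)
b(C(-5))*28 = (24 - 3/(-5))**2*28 = (24 - 3*(-1/5))**2*28 = (24 + 3/5)**2*28 = (123/5)**2*28 = (15129/25)*28 = 423612/25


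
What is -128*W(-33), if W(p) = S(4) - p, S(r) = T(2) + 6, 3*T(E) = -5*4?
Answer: -12416/3 ≈ -4138.7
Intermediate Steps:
T(E) = -20/3 (T(E) = (-5*4)/3 = (1/3)*(-20) = -20/3)
S(r) = -2/3 (S(r) = -20/3 + 6 = -2/3)
W(p) = -2/3 - p
-128*W(-33) = -128*(-2/3 - 1*(-33)) = -128*(-2/3 + 33) = -128*97/3 = -12416/3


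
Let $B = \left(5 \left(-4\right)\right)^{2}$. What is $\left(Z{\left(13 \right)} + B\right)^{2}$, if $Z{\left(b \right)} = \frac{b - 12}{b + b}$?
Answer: $\frac{108180801}{676} \approx 1.6003 \cdot 10^{5}$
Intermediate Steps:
$Z{\left(b \right)} = \frac{-12 + b}{2 b}$
$B = 400$ ($B = \left(-20\right)^{2} = 400$)
$\left(Z{\left(13 \right)} + B\right)^{2} = \left(\frac{-12 + 13}{2 \cdot 13} + 400\right)^{2} = \left(\frac{1}{2} \cdot \frac{1}{13} \cdot 1 + 400\right)^{2} = \left(\frac{1}{26} + 400\right)^{2} = \left(\frac{10401}{26}\right)^{2} = \frac{108180801}{676}$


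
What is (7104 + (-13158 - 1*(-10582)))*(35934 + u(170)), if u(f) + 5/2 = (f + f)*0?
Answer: 162697832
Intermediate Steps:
u(f) = -5/2 (u(f) = -5/2 + (f + f)*0 = -5/2 + (2*f)*0 = -5/2 + 0 = -5/2)
(7104 + (-13158 - 1*(-10582)))*(35934 + u(170)) = (7104 + (-13158 - 1*(-10582)))*(35934 - 5/2) = (7104 + (-13158 + 10582))*(71863/2) = (7104 - 2576)*(71863/2) = 4528*(71863/2) = 162697832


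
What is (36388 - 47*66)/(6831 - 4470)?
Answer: 33286/2361 ≈ 14.098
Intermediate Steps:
(36388 - 47*66)/(6831 - 4470) = (36388 - 3102)/2361 = 33286*(1/2361) = 33286/2361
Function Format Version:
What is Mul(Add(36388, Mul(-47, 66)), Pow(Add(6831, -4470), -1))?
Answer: Rational(33286, 2361) ≈ 14.098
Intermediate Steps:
Mul(Add(36388, Mul(-47, 66)), Pow(Add(6831, -4470), -1)) = Mul(Add(36388, -3102), Pow(2361, -1)) = Mul(33286, Rational(1, 2361)) = Rational(33286, 2361)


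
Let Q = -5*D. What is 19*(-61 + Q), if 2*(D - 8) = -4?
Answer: -1729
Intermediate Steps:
D = 6 (D = 8 + (½)*(-4) = 8 - 2 = 6)
Q = -30 (Q = -5*6 = -30)
19*(-61 + Q) = 19*(-61 - 30) = 19*(-91) = -1729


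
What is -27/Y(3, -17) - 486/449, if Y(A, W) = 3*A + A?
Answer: -5985/1796 ≈ -3.3324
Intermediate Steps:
Y(A, W) = 4*A
-27/Y(3, -17) - 486/449 = -27/(4*3) - 486/449 = -27/12 - 486*1/449 = -27*1/12 - 486/449 = -9/4 - 486/449 = -5985/1796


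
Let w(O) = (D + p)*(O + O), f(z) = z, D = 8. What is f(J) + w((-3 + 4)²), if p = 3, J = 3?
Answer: 25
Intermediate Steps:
w(O) = 22*O (w(O) = (8 + 3)*(O + O) = 11*(2*O) = 22*O)
f(J) + w((-3 + 4)²) = 3 + 22*(-3 + 4)² = 3 + 22*1² = 3 + 22*1 = 3 + 22 = 25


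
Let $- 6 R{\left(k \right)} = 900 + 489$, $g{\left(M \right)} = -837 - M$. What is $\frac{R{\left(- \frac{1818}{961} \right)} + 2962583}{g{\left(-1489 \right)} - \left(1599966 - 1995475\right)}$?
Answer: $\frac{5924703}{792322} \approx 7.4776$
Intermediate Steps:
$R{\left(k \right)} = - \frac{463}{2}$ ($R{\left(k \right)} = - \frac{900 + 489}{6} = \left(- \frac{1}{6}\right) 1389 = - \frac{463}{2}$)
$\frac{R{\left(- \frac{1818}{961} \right)} + 2962583}{g{\left(-1489 \right)} - \left(1599966 - 1995475\right)} = \frac{- \frac{463}{2} + 2962583}{\left(-837 - -1489\right) - \left(1599966 - 1995475\right)} = \frac{5924703}{2 \left(\left(-837 + 1489\right) - -395509\right)} = \frac{5924703}{2 \left(652 + 395509\right)} = \frac{5924703}{2 \cdot 396161} = \frac{5924703}{2} \cdot \frac{1}{396161} = \frac{5924703}{792322}$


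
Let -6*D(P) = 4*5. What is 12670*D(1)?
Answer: -126700/3 ≈ -42233.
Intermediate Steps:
D(P) = -10/3 (D(P) = -2*5/3 = -⅙*20 = -10/3)
12670*D(1) = 12670*(-10/3) = -126700/3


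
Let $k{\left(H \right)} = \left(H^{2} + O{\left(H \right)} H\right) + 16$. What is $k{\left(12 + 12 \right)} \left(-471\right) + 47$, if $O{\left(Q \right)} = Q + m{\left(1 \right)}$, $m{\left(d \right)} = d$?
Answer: $-561385$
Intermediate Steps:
$O{\left(Q \right)} = 1 + Q$ ($O{\left(Q \right)} = Q + 1 = 1 + Q$)
$k{\left(H \right)} = 16 + H^{2} + H \left(1 + H\right)$ ($k{\left(H \right)} = \left(H^{2} + \left(1 + H\right) H\right) + 16 = \left(H^{2} + H \left(1 + H\right)\right) + 16 = 16 + H^{2} + H \left(1 + H\right)$)
$k{\left(12 + 12 \right)} \left(-471\right) + 47 = \left(16 + \left(12 + 12\right) + 2 \left(12 + 12\right)^{2}\right) \left(-471\right) + 47 = \left(16 + 24 + 2 \cdot 24^{2}\right) \left(-471\right) + 47 = \left(16 + 24 + 2 \cdot 576\right) \left(-471\right) + 47 = \left(16 + 24 + 1152\right) \left(-471\right) + 47 = 1192 \left(-471\right) + 47 = -561432 + 47 = -561385$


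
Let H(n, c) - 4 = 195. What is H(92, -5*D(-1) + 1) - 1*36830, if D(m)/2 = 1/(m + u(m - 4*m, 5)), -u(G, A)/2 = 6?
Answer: -36631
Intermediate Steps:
u(G, A) = -12 (u(G, A) = -2*6 = -12)
D(m) = 2/(-12 + m) (D(m) = 2/(m - 12) = 2/(-12 + m))
H(n, c) = 199 (H(n, c) = 4 + 195 = 199)
H(92, -5*D(-1) + 1) - 1*36830 = 199 - 1*36830 = 199 - 36830 = -36631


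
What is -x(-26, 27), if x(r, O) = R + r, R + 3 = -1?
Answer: 30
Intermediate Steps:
R = -4 (R = -3 - 1 = -4)
x(r, O) = -4 + r
-x(-26, 27) = -(-4 - 26) = -1*(-30) = 30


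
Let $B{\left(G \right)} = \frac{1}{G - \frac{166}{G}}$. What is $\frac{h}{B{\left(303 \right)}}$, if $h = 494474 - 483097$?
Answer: $\frac{1042622411}{303} \approx 3.441 \cdot 10^{6}$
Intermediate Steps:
$h = 11377$ ($h = 494474 - 483097 = 11377$)
$\frac{h}{B{\left(303 \right)}} = \frac{11377}{303 \frac{1}{-166 + 303^{2}}} = \frac{11377}{303 \frac{1}{-166 + 91809}} = \frac{11377}{303 \cdot \frac{1}{91643}} = \frac{11377}{\frac{303}{91643}} = 11377 \cdot \frac{91643}{303} = \frac{1042622411}{303}$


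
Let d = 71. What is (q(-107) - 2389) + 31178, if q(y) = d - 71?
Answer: 28789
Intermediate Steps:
q(y) = 0 (q(y) = 71 - 71 = 0)
(q(-107) - 2389) + 31178 = (0 - 2389) + 31178 = -2389 + 31178 = 28789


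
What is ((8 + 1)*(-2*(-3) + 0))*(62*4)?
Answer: 13392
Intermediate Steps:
((8 + 1)*(-2*(-3) + 0))*(62*4) = (9*(6 + 0))*248 = (9*6)*248 = 54*248 = 13392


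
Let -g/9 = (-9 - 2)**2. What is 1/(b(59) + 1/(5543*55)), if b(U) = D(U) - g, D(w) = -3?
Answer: 304865/331083391 ≈ 0.00092081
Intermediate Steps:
g = -1089 (g = -9*(-9 - 2)**2 = -9*(-11)**2 = -9*121 = -1089)
b(U) = 1086 (b(U) = -3 - 1*(-1089) = -3 + 1089 = 1086)
1/(b(59) + 1/(5543*55)) = 1/(1086 + 1/(5543*55)) = 1/(1086 + 1/304865) = 1/(331083391/304865) = 304865/331083391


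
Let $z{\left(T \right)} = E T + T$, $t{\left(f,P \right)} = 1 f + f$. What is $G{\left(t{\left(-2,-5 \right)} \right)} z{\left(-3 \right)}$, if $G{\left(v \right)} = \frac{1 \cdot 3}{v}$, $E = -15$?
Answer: $- \frac{63}{2} \approx -31.5$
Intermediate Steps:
$t{\left(f,P \right)} = 2 f$ ($t{\left(f,P \right)} = f + f = 2 f$)
$z{\left(T \right)} = - 14 T$ ($z{\left(T \right)} = - 15 T + T = - 14 T$)
$G{\left(v \right)} = \frac{3}{v}$
$G{\left(t{\left(-2,-5 \right)} \right)} z{\left(-3 \right)} = \frac{3}{2 \left(-2\right)} \left(\left(-14\right) \left(-3\right)\right) = \frac{3}{-4} \cdot 42 = 3 \left(- \frac{1}{4}\right) 42 = \left(- \frac{3}{4}\right) 42 = - \frac{63}{2}$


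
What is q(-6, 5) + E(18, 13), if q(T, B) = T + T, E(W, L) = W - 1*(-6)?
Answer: 12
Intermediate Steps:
E(W, L) = 6 + W (E(W, L) = W + 6 = 6 + W)
q(T, B) = 2*T
q(-6, 5) + E(18, 13) = 2*(-6) + (6 + 18) = -12 + 24 = 12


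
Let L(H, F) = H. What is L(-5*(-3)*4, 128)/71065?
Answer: 12/14213 ≈ 0.00084430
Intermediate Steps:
L(-5*(-3)*4, 128)/71065 = (-5*(-3)*4)/71065 = (15*4)*(1/71065) = 60*(1/71065) = 12/14213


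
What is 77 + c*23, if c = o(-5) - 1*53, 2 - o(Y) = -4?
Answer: -1004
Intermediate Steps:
o(Y) = 6 (o(Y) = 2 - 1*(-4) = 2 + 4 = 6)
c = -47 (c = 6 - 1*53 = 6 - 53 = -47)
77 + c*23 = 77 - 47*23 = 77 - 1081 = -1004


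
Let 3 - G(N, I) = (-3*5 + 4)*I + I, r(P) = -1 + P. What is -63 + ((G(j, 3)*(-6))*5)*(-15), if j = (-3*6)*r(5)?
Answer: 14787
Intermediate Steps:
j = -72 (j = (-3*6)*(-1 + 5) = -18*4 = -72)
G(N, I) = 3 + 10*I (G(N, I) = 3 - ((-3*5 + 4)*I + I) = 3 - ((-15 + 4)*I + I) = 3 - (-11*I + I) = 3 - (-10)*I = 3 + 10*I)
-63 + ((G(j, 3)*(-6))*5)*(-15) = -63 + (((3 + 10*3)*(-6))*5)*(-15) = -63 + (((3 + 30)*(-6))*5)*(-15) = -63 + ((33*(-6))*5)*(-15) = -63 - 198*5*(-15) = -63 - 990*(-15) = -63 + 14850 = 14787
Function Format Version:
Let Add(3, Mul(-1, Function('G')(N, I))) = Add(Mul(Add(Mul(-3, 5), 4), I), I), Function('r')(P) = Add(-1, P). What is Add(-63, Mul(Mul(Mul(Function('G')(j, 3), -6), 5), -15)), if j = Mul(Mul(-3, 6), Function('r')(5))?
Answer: 14787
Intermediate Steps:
j = -72 (j = Mul(Mul(-3, 6), Add(-1, 5)) = Mul(-18, 4) = -72)
Function('G')(N, I) = Add(3, Mul(10, I)) (Function('G')(N, I) = Add(3, Mul(-1, Add(Mul(Add(Mul(-3, 5), 4), I), I))) = Add(3, Mul(-1, Add(Mul(Add(-15, 4), I), I))) = Add(3, Mul(-1, Add(Mul(-11, I), I))) = Add(3, Mul(-1, Mul(-10, I))) = Add(3, Mul(10, I)))
Add(-63, Mul(Mul(Mul(Function('G')(j, 3), -6), 5), -15)) = Add(-63, Mul(Mul(Mul(Add(3, Mul(10, 3)), -6), 5), -15)) = Add(-63, Mul(Mul(Mul(Add(3, 30), -6), 5), -15)) = Add(-63, Mul(Mul(Mul(33, -6), 5), -15)) = Add(-63, Mul(Mul(-198, 5), -15)) = Add(-63, Mul(-990, -15)) = Add(-63, 14850) = 14787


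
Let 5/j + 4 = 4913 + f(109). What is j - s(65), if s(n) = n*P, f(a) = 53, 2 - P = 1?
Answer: -322525/4962 ≈ -64.999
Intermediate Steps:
P = 1 (P = 2 - 1*1 = 2 - 1 = 1)
s(n) = n (s(n) = n*1 = n)
j = 5/4962 (j = 5/(-4 + (4913 + 53)) = 5/(-4 + 4966) = 5/4962 ≈ 0.0010077)
j - s(65) = 5/4962 - 1*65 = 5/4962 - 65 = -322525/4962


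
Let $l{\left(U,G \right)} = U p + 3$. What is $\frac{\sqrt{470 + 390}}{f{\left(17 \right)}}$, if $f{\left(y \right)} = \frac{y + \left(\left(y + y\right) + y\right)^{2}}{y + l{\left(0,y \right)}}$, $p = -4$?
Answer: $\frac{20 \sqrt{215}}{1309} \approx 0.22403$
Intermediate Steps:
$l{\left(U,G \right)} = 3 - 4 U$ ($l{\left(U,G \right)} = U \left(-4\right) + 3 = - 4 U + 3 = 3 - 4 U$)
$f{\left(y \right)} = \frac{y + 9 y^{2}}{3 + y}$ ($f{\left(y \right)} = \frac{y + \left(\left(y + y\right) + y\right)^{2}}{y + \left(3 - 0\right)} = \frac{y + \left(2 y + y\right)^{2}}{y + \left(3 + 0\right)} = \frac{y + \left(3 y\right)^{2}}{y + 3} = \frac{y + 9 y^{2}}{3 + y}$)
$\frac{\sqrt{470 + 390}}{f{\left(17 \right)}} = \frac{\sqrt{470 + 390}}{17 \frac{1}{3 + 17} \left(1 + 9 \cdot 17\right)} = \frac{\sqrt{860}}{17 \cdot \frac{1}{20} \left(1 + 153\right)} = \frac{2 \sqrt{215}}{17 \cdot \frac{1}{20} \cdot 154} = \frac{2 \sqrt{215}}{\frac{1309}{10}} = 2 \sqrt{215} \cdot \frac{10}{1309} = \frac{20 \sqrt{215}}{1309}$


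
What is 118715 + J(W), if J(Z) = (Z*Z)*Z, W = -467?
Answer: -101728848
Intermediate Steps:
J(Z) = Z³ (J(Z) = Z²*Z = Z³)
118715 + J(W) = 118715 + (-467)³ = 118715 - 101847563 = -101728848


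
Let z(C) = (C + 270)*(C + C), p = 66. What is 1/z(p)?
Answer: 1/44352 ≈ 2.2547e-5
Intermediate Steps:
z(C) = 2*C*(270 + C) (z(C) = (270 + C)*(2*C) = 2*C*(270 + C))
1/z(p) = 1/(2*66*(270 + 66)) = 1/(2*66*336) = 1/44352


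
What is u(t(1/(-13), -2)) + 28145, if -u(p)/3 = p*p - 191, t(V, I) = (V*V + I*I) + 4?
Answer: 814722971/28561 ≈ 28526.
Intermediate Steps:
t(V, I) = 4 + I² + V² (t(V, I) = (V² + I²) + 4 = (I² + V²) + 4 = 4 + I² + V²)
u(p) = 573 - 3*p² (u(p) = -3*(p*p - 191) = -3*(p² - 191) = -3*(-191 + p²) = 573 - 3*p²)
u(t(1/(-13), -2)) + 28145 = (573 - 3*(4 + (-2)² + (1/(-13))²)²) + 28145 = (573 - 3*(4 + 4 + (-1/13)²)²) + 28145 = (573 - 3*(4 + 4 + 1/169)²) + 28145 = (573 - 3*(1353/169)²) + 28145 = (573 - 3*1830609/28561) + 28145 = (573 - 5491827/28561) + 28145 = 10873626/28561 + 28145 = 814722971/28561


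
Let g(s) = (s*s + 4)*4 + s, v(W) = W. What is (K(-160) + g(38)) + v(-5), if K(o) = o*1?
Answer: 5665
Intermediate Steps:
g(s) = 16 + s + 4*s**2 (g(s) = (s**2 + 4)*4 + s = (4 + s**2)*4 + s = (16 + 4*s**2) + s = 16 + s + 4*s**2)
K(o) = o
(K(-160) + g(38)) + v(-5) = (-160 + (16 + 38 + 4*38**2)) - 5 = (-160 + (16 + 38 + 4*1444)) - 5 = (-160 + (16 + 38 + 5776)) - 5 = (-160 + 5830) - 5 = 5670 - 5 = 5665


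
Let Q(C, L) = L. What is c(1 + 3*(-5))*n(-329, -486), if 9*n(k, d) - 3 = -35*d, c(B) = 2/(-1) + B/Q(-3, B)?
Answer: -5671/3 ≈ -1890.3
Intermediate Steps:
c(B) = -1 (c(B) = 2/(-1) + B/B = 2*(-1) + 1 = -2 + 1 = -1)
n(k, d) = ⅓ - 35*d/9 (n(k, d) = ⅓ + (-35*d)/9 = ⅓ - 35*d/9)
c(1 + 3*(-5))*n(-329, -486) = -(⅓ - 35/9*(-486)) = -(⅓ + 1890) = -1*5671/3 = -5671/3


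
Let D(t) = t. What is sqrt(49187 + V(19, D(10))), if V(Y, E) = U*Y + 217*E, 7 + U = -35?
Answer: sqrt(50559) ≈ 224.85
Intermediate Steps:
U = -42 (U = -7 - 35 = -42)
V(Y, E) = -42*Y + 217*E
sqrt(49187 + V(19, D(10))) = sqrt(49187 + (-42*19 + 217*10)) = sqrt(49187 + (-798 + 2170)) = sqrt(49187 + 1372) = sqrt(50559)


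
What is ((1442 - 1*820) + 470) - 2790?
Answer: -1698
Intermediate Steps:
((1442 - 1*820) + 470) - 2790 = ((1442 - 820) + 470) - 2790 = (622 + 470) - 2790 = 1092 - 2790 = -1698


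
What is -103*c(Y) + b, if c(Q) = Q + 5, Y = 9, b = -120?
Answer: -1562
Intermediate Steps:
c(Q) = 5 + Q
-103*c(Y) + b = -103*(5 + 9) - 120 = -103*14 - 120 = -1442 - 120 = -1562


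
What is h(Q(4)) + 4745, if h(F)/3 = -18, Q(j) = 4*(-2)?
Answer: 4691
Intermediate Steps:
Q(j) = -8
h(F) = -54 (h(F) = 3*(-18) = -54)
h(Q(4)) + 4745 = -54 + 4745 = 4691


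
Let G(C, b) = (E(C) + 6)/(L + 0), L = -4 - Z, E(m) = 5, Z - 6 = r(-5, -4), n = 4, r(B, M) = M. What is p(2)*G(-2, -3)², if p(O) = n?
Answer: 121/9 ≈ 13.444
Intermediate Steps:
Z = 2 (Z = 6 - 4 = 2)
p(O) = 4
L = -6 (L = -4 - 1*2 = -4 - 2 = -6)
G(C, b) = -11/6 (G(C, b) = (5 + 6)/(-6 + 0) = 11/(-6) = 11*(-⅙) = -11/6)
p(2)*G(-2, -3)² = 4*(-11/6)² = 4*(121/36) = 121/9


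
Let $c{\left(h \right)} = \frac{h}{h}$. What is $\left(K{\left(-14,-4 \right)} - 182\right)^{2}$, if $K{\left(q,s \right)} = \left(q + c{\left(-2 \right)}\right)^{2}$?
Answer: $169$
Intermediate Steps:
$c{\left(h \right)} = 1$
$K{\left(q,s \right)} = \left(1 + q\right)^{2}$ ($K{\left(q,s \right)} = \left(q + 1\right)^{2} = \left(1 + q\right)^{2}$)
$\left(K{\left(-14,-4 \right)} - 182\right)^{2} = \left(\left(1 - 14\right)^{2} - 182\right)^{2} = \left(\left(-13\right)^{2} - 182\right)^{2} = \left(169 - 182\right)^{2} = \left(-13\right)^{2} = 169$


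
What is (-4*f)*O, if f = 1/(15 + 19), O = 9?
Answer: -18/17 ≈ -1.0588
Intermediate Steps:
f = 1/34 ≈ 0.029412
(-4*f)*O = -4*1/34*9 = -2/17*9 = -18/17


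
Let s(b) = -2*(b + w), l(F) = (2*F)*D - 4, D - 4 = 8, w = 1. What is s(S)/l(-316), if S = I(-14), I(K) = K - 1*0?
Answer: -13/3794 ≈ -0.0034265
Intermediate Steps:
D = 12 (D = 4 + 8 = 12)
I(K) = K (I(K) = K + 0 = K)
l(F) = -4 + 24*F (l(F) = (2*F)*12 - 4 = 24*F - 4 = -4 + 24*F)
S = -14
s(b) = -2 - 2*b (s(b) = -2*(b + 1) = -2*(1 + b) = -2 - 2*b)
s(S)/l(-316) = (-2 - 2*(-14))/(-4 + 24*(-316)) = (-2 + 28)/(-4 - 7584) = 26/(-7588) = 26*(-1/7588) = -13/3794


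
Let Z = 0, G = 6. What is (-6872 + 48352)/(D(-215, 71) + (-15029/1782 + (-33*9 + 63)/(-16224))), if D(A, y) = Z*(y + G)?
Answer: -7687405440/1560343 ≈ -4926.7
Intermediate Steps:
D(A, y) = 0 (D(A, y) = 0*(y + 6) = 0*(6 + y) = 0)
(-6872 + 48352)/(D(-215, 71) + (-15029/1782 + (-33*9 + 63)/(-16224))) = (-6872 + 48352)/(0 + (-15029/1782 + (-33*9 + 63)/(-16224))) = 41480/(0 + (-15029*1/1782 + (-297 + 63)*(-1/16224))) = 41480/(0 + (-15029/1782 - 234*(-1/16224))) = 41480/(0 + (-15029/1782 + 3/208)) = 41480/(0 - 1560343/185328) = 41480/(-1560343/185328) = 41480*(-185328/1560343) = -7687405440/1560343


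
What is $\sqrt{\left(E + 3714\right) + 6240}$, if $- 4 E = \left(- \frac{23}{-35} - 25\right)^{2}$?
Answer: $\frac{3 \sqrt{1334686}}{35} \approx 99.025$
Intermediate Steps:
$E = - \frac{181476}{1225}$ ($E = - \frac{\left(- \frac{23}{-35} - 25\right)^{2}}{4} = - \frac{\left(\left(-23\right) \left(- \frac{1}{35}\right) - 25\right)^{2}}{4} = - \frac{\left(\frac{23}{35} - 25\right)^{2}}{4} = - \frac{\left(- \frac{852}{35}\right)^{2}}{4} = \left(- \frac{1}{4}\right) \frac{725904}{1225} = - \frac{181476}{1225} \approx -148.14$)
$\sqrt{\left(E + 3714\right) + 6240} = \sqrt{\left(- \frac{181476}{1225} + 3714\right) + 6240} = \sqrt{\frac{4368174}{1225} + 6240} = \sqrt{\frac{12012174}{1225}} = \frac{3 \sqrt{1334686}}{35}$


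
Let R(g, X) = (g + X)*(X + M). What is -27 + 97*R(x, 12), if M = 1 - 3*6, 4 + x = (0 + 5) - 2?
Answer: -5362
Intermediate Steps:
x = -1 (x = -4 + ((0 + 5) - 2) = -4 + (5 - 2) = -4 + 3 = -1)
M = -17 (M = 1 - 18 = -17)
R(g, X) = (-17 + X)*(X + g) (R(g, X) = (g + X)*(X - 17) = (X + g)*(-17 + X) = (-17 + X)*(X + g))
-27 + 97*R(x, 12) = -27 + 97*(12**2 - 17*12 - 17*(-1) + 12*(-1)) = -27 + 97*(144 - 204 + 17 - 12) = -27 + 97*(-55) = -27 - 5335 = -5362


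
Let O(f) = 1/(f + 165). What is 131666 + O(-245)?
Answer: 10533279/80 ≈ 1.3167e+5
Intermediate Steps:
O(f) = 1/(165 + f)
131666 + O(-245) = 131666 + 1/(165 - 245) = 131666 + 1/(-80) = 131666 - 1/80 = 10533279/80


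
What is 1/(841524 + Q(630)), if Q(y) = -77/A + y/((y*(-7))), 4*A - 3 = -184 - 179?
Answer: 630/530160569 ≈ 1.1883e-6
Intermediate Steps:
A = -90 (A = 3/4 + (-184 - 179)/4 = 3/4 + (1/4)*(-363) = 3/4 - 363/4 = -90)
Q(y) = 449/630 (Q(y) = -77/(-90) + y/((y*(-7))) = -77*(-1/90) + y/((-7*y)) = 77/90 + y*(-1/(7*y)) = 77/90 - 1/7 = 449/630)
1/(841524 + Q(630)) = 1/(841524 + 449/630) = 1/(530160569/630) = 630/530160569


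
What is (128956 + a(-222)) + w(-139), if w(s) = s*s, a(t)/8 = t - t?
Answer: 148277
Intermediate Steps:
a(t) = 0 (a(t) = 8*(t - t) = 8*0 = 0)
w(s) = s**2
(128956 + a(-222)) + w(-139) = (128956 + 0) + (-139)**2 = 128956 + 19321 = 148277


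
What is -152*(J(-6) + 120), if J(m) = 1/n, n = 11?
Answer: -200792/11 ≈ -18254.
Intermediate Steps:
J(m) = 1/11
-152*(J(-6) + 120) = -152*(1/11 + 120) = -152*1321/11 = -200792/11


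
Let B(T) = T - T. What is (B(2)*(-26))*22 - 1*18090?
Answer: -18090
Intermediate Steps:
B(T) = 0
(B(2)*(-26))*22 - 1*18090 = (0*(-26))*22 - 1*18090 = 0*22 - 18090 = 0 - 18090 = -18090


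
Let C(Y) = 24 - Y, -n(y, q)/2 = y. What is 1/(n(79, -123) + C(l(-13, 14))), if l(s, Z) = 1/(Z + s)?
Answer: -1/135 ≈ -0.0074074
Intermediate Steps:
n(y, q) = -2*y
1/(n(79, -123) + C(l(-13, 14))) = 1/(-2*79 + (24 - 1/(14 - 13))) = 1/(-158 + (24 - 1/1)) = 1/(-158 + (24 - 1*1)) = 1/(-158 + (24 - 1)) = 1/(-158 + 23) = 1/(-135) = -1/135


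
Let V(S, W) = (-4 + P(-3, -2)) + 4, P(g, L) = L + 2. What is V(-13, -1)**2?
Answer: 0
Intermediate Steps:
P(g, L) = 2 + L
V(S, W) = 0 (V(S, W) = (-4 + (2 - 2)) + 4 = (-4 + 0) + 4 = -4 + 4 = 0)
V(-13, -1)**2 = 0**2 = 0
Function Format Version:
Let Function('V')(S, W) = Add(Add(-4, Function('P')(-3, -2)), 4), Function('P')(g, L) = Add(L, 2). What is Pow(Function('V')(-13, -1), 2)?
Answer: 0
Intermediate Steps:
Function('P')(g, L) = Add(2, L)
Function('V')(S, W) = 0 (Function('V')(S, W) = Add(Add(-4, Add(2, -2)), 4) = Add(Add(-4, 0), 4) = Add(-4, 4) = 0)
Pow(Function('V')(-13, -1), 2) = Pow(0, 2) = 0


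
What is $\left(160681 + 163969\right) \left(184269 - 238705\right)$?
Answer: $-17672647400$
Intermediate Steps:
$\left(160681 + 163969\right) \left(184269 - 238705\right) = 324650 \left(-54436\right) = -17672647400$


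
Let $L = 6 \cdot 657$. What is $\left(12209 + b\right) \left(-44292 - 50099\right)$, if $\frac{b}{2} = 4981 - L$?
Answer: $-1348564217$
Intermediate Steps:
$L = 3942$
$b = 2078$ ($b = 2 \left(4981 - 3942\right) = 2 \cdot 1039 = 2078$)
$\left(12209 + b\right) \left(-44292 - 50099\right) = \left(12209 + 2078\right) \left(-44292 - 50099\right) = 14287 \left(-94391\right) = -1348564217$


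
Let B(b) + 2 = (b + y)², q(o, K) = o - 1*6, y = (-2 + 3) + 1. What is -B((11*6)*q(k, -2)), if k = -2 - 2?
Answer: -432962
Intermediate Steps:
k = -4
y = 2 (y = 1 + 1 = 2)
q(o, K) = -6 + o (q(o, K) = o - 6 = -6 + o)
B(b) = -2 + (2 + b)² (B(b) = -2 + (b + 2)² = -2 + (2 + b)²)
-B((11*6)*q(k, -2)) = -(-2 + (2 + (11*6)*(-6 - 4))²) = -(-2 + (2 + 66*(-10))²) = -(-2 + (2 - 660)²) = -(-2 + (-658)²) = -(-2 + 432964) = -1*432962 = -432962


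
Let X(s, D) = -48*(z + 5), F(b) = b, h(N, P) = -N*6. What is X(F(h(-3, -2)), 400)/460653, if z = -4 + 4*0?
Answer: -16/153551 ≈ -0.00010420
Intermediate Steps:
h(N, P) = -6*N
z = -4 (z = -4 + 0 = -4)
X(s, D) = -48 (X(s, D) = -48*(-4 + 5) = -48)
X(F(h(-3, -2)), 400)/460653 = -48/460653 = -48*1/460653 = -16/153551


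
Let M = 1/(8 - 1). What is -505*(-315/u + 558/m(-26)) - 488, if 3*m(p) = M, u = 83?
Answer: -491041399/83 ≈ -5.9162e+6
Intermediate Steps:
M = ⅐ (M = 1/7 = ⅐ ≈ 0.14286)
m(p) = 1/21 (m(p) = (⅓)*(⅐) = 1/21)
-505*(-315/u + 558/m(-26)) - 488 = -505*(-315/83 + 558/(1/21)) - 488 = -505*(-315*1/83 + 558*21) - 488 = -505*(-315/83 + 11718) - 488 = -505*972279/83 - 488 = -491000895/83 - 488 = -491041399/83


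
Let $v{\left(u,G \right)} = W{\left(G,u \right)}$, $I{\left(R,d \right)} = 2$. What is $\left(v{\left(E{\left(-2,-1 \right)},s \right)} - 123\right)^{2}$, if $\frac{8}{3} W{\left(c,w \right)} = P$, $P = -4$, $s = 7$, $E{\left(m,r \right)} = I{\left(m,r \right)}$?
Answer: $\frac{62001}{4} \approx 15500.0$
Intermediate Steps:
$E{\left(m,r \right)} = 2$
$W{\left(c,w \right)} = - \frac{3}{2}$ ($W{\left(c,w \right)} = \frac{3}{8} \left(-4\right) = - \frac{3}{2}$)
$v{\left(u,G \right)} = - \frac{3}{2}$
$\left(v{\left(E{\left(-2,-1 \right)},s \right)} - 123\right)^{2} = \left(- \frac{3}{2} - 123\right)^{2} = \left(- \frac{249}{2}\right)^{2} = \frac{62001}{4}$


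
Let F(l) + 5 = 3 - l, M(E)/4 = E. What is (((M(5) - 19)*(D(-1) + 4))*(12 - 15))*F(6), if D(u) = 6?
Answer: 240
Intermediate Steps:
M(E) = 4*E
F(l) = -2 - l (F(l) = -5 + (3 - l) = -2 - l)
(((M(5) - 19)*(D(-1) + 4))*(12 - 15))*F(6) = (((4*5 - 19)*(6 + 4))*(12 - 15))*(-2 - 1*6) = (((20 - 19)*10)*(-3))*(-2 - 6) = ((1*10)*(-3))*(-8) = (10*(-3))*(-8) = -30*(-8) = 240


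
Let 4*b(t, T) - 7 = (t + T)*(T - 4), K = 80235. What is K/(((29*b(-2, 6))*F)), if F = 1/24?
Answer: 513504/29 ≈ 17707.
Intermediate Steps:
b(t, T) = 7/4 + (-4 + T)*(T + t)/4 (b(t, T) = 7/4 + ((t + T)*(T - 4))/4 = 7/4 + ((T + t)*(-4 + T))/4 = 7/4 + ((-4 + T)*(T + t))/4 = 7/4 + (-4 + T)*(T + t)/4)
F = 1/24 ≈ 0.041667
K/(((29*b(-2, 6))*F)) = 80235/(((29*(7/4 - 1*6 - 1*(-2) + (1/4)*6**2 + (1/4)*6*(-2)))*(1/24))) = 80235/(((29*(7/4 - 6 + 2 + (1/4)*36 - 3))*(1/24))) = 80235/(((29*(7/4 - 6 + 2 + 9 - 3))*(1/24))) = 80235/(((29*(15/4))*(1/24))) = 80235/(((435/4)*(1/24))) = 80235/(145/32) = 80235*(32/145) = 513504/29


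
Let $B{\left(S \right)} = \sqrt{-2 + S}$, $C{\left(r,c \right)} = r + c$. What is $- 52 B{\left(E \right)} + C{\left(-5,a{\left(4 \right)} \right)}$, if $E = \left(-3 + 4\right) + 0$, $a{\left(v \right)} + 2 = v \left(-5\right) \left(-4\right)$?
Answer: $73 - 52 i \approx 73.0 - 52.0 i$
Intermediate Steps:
$a{\left(v \right)} = -2 + 20 v$ ($a{\left(v \right)} = -2 + v \left(-5\right) \left(-4\right) = -2 + - 5 v \left(-4\right) = -2 + 20 v$)
$E = 1$ ($E = 1 + 0 = 1$)
$C{\left(r,c \right)} = c + r$
$- 52 B{\left(E \right)} + C{\left(-5,a{\left(4 \right)} \right)} = - 52 \sqrt{-2 + 1} + \left(\left(-2 + 20 \cdot 4\right) - 5\right) = - 52 \sqrt{-1} + \left(\left(-2 + 80\right) - 5\right) = - 52 i + \left(78 - 5\right) = - 52 i + 73 = 73 - 52 i$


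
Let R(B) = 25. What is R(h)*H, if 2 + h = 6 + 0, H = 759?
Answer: 18975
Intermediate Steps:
h = 4 (h = -2 + (6 + 0) = -2 + 6 = 4)
R(h)*H = 25*759 = 18975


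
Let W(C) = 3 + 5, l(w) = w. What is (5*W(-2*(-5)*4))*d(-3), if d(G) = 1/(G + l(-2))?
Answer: -8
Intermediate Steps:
d(G) = 1/(-2 + G) (d(G) = 1/(G - 2) = 1/(-2 + G))
W(C) = 8
(5*W(-2*(-5)*4))*d(-3) = (5*8)/(-2 - 3) = 40/(-5) = 40*(-⅕) = -8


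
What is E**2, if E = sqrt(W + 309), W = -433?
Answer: -124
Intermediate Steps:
E = 2*I*sqrt(31) (E = sqrt(-433 + 309) = sqrt(-124) = 2*I*sqrt(31) ≈ 11.136*I)
E**2 = (2*I*sqrt(31))**2 = -124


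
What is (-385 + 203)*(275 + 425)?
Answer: -127400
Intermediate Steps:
(-385 + 203)*(275 + 425) = -182*700 = -127400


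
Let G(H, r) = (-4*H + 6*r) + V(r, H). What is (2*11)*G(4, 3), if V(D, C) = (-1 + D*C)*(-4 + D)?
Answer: -198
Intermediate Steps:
V(D, C) = (-1 + C*D)*(-4 + D)
G(H, r) = 4 - 4*H + 5*r + H*r**2 - 4*H*r (G(H, r) = (-4*H + 6*r) + (4 - r + H*r**2 - 4*H*r) = 4 - 4*H + 5*r + H*r**2 - 4*H*r)
(2*11)*G(4, 3) = (2*11)*(4 - 4*4 + 5*3 + 4*3**2 - 4*4*3) = 22*(4 - 16 + 15 + 4*9 - 48) = 22*(4 - 16 + 15 + 36 - 48) = 22*(-9) = -198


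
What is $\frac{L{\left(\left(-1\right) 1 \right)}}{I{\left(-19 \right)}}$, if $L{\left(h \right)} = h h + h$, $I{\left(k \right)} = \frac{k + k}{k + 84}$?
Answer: $0$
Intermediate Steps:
$I{\left(k \right)} = \frac{2 k}{84 + k}$
$L{\left(h \right)} = h + h^{2}$ ($L{\left(h \right)} = h^{2} + h = h + h^{2}$)
$\frac{L{\left(\left(-1\right) 1 \right)}}{I{\left(-19 \right)}} = \frac{\left(-1\right) 1 \left(1 - 1\right)}{2 \left(-19\right) \frac{1}{84 - 19}} = \frac{\left(-1\right) \left(1 - 1\right)}{2 \left(-19\right) \frac{1}{65}} = \frac{\left(-1\right) 0}{2 \left(-19\right) \frac{1}{65}} = \frac{0}{- \frac{38}{65}} = 0 \left(- \frac{65}{38}\right) = 0$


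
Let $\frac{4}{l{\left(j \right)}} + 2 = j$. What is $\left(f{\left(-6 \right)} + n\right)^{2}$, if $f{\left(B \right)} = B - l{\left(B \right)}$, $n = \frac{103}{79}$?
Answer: $\frac{439569}{24964} \approx 17.608$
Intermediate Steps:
$l{\left(j \right)} = \frac{4}{-2 + j}$
$n = \frac{103}{79}$ ($n = 103 \cdot \frac{1}{79} = \frac{103}{79} \approx 1.3038$)
$f{\left(B \right)} = B - \frac{4}{-2 + B}$
$\left(f{\left(-6 \right)} + n\right)^{2} = \left(\frac{-4 - 6 \left(-2 - 6\right)}{-2 - 6} + \frac{103}{79}\right)^{2} = \left(\frac{-4 - -48}{-8} + \frac{103}{79}\right)^{2} = \left(- \frac{-4 + 48}{8} + \frac{103}{79}\right)^{2} = \left(\left(- \frac{1}{8}\right) 44 + \frac{103}{79}\right)^{2} = \left(- \frac{11}{2} + \frac{103}{79}\right)^{2} = \left(- \frac{663}{158}\right)^{2} = \frac{439569}{24964}$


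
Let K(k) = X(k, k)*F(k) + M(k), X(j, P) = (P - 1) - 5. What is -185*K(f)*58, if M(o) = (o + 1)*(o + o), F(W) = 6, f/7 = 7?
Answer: -55345340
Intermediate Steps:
f = 49 (f = 7*7 = 49)
X(j, P) = -6 + P (X(j, P) = (-1 + P) - 5 = -6 + P)
M(o) = 2*o*(1 + o) (M(o) = (1 + o)*(2*o) = 2*o*(1 + o))
K(k) = -36 + 6*k + 2*k*(1 + k) (K(k) = (-6 + k)*6 + 2*k*(1 + k) = (-36 + 6*k) + 2*k*(1 + k) = -36 + 6*k + 2*k*(1 + k))
-185*K(f)*58 = -185*(-36 + 2*49² + 8*49)*58 = -185*(-36 + 2*2401 + 392)*58 = -185*(-36 + 4802 + 392)*58 = -185*5158*58 = -954230*58 = -55345340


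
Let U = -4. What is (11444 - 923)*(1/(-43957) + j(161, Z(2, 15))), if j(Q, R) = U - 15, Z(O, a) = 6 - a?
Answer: -8786970864/43957 ≈ -1.9990e+5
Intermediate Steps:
j(Q, R) = -19 (j(Q, R) = -4 - 15 = -19)
(11444 - 923)*(1/(-43957) + j(161, Z(2, 15))) = (11444 - 923)*(1/(-43957) - 19) = 10521*(-1/43957 - 19) = 10521*(-835184/43957) = -8786970864/43957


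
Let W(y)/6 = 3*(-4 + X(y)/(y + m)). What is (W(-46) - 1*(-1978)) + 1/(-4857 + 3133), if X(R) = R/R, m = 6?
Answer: 4106459/2155 ≈ 1905.5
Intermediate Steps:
X(R) = 1
W(y) = -72 + 18/(6 + y) (W(y) = 6*(3*(-4 + 1/(y + 6))) = 6*(3*(-4 + 1/(6 + y))) = 6*(-12 + 3/(6 + y)) = -72 + 18/(6 + y))
(W(-46) - 1*(-1978)) + 1/(-4857 + 3133) = (18*(-23 - 4*(-46))/(6 - 46) - 1*(-1978)) + 1/(-4857 + 3133) = (18*(-23 + 184)/(-40) + 1978) + 1/(-1724) = (18*(-1/40)*161 + 1978) - 1/1724 = (-1449/20 + 1978) - 1/1724 = 38111/20 - 1/1724 = 4106459/2155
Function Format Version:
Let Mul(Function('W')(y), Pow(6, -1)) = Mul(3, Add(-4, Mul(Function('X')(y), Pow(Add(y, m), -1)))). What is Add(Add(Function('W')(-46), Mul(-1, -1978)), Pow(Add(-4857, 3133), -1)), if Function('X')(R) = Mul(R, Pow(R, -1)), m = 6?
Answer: Rational(4106459, 2155) ≈ 1905.5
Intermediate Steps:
Function('X')(R) = 1
Function('W')(y) = Add(-72, Mul(18, Pow(Add(6, y), -1))) (Function('W')(y) = Mul(6, Mul(3, Add(-4, Mul(1, Pow(Add(y, 6), -1))))) = Mul(6, Mul(3, Add(-4, Mul(1, Pow(Add(6, y), -1))))) = Mul(6, Mul(3, Add(-4, Pow(Add(6, y), -1)))) = Mul(6, Add(-12, Mul(3, Pow(Add(6, y), -1)))) = Add(-72, Mul(18, Pow(Add(6, y), -1))))
Add(Add(Function('W')(-46), Mul(-1, -1978)), Pow(Add(-4857, 3133), -1)) = Add(Add(Mul(18, Pow(Add(6, -46), -1), Add(-23, Mul(-4, -46))), Mul(-1, -1978)), Pow(Add(-4857, 3133), -1)) = Add(Add(Mul(18, Pow(-40, -1), Add(-23, 184)), 1978), Pow(-1724, -1)) = Add(Add(Mul(18, Rational(-1, 40), 161), 1978), Rational(-1, 1724)) = Add(Add(Rational(-1449, 20), 1978), Rational(-1, 1724)) = Add(Rational(38111, 20), Rational(-1, 1724)) = Rational(4106459, 2155)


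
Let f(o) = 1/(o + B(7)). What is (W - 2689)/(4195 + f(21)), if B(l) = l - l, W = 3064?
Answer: 7875/88096 ≈ 0.089391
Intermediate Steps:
B(l) = 0
f(o) = 1/o (f(o) = 1/(o + 0) = 1/o)
(W - 2689)/(4195 + f(21)) = (3064 - 2689)/(4195 + 1/21) = 375/(4195 + 1/21) = 375/(88096/21) = 375*(21/88096) = 7875/88096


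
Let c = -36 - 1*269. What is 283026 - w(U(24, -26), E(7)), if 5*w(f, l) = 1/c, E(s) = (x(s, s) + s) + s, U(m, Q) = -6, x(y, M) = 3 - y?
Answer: 431614651/1525 ≈ 2.8303e+5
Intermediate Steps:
c = -305 (c = -36 - 269 = -305)
E(s) = 3 + s (E(s) = ((3 - s) + s) + s = 3 + s)
w(f, l) = -1/1525 (w(f, l) = (1/5)/(-305) = (1/5)*(-1/305) = -1/1525)
283026 - w(U(24, -26), E(7)) = 283026 - 1*(-1/1525) = 283026 + 1/1525 = 431614651/1525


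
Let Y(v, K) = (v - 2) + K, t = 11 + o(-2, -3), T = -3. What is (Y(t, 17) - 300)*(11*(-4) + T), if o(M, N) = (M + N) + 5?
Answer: 12878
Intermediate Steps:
o(M, N) = 5 + M + N
t = 11 (t = 11 + (5 - 2 - 3) = 11 + 0 = 11)
Y(v, K) = -2 + K + v (Y(v, K) = (-2 + v) + K = -2 + K + v)
(Y(t, 17) - 300)*(11*(-4) + T) = ((-2 + 17 + 11) - 300)*(11*(-4) - 3) = (26 - 300)*(-44 - 3) = -274*(-47) = 12878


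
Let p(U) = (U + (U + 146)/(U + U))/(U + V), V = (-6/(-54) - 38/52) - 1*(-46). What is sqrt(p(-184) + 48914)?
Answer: sqrt(108903536424192635)/1492102 ≈ 221.17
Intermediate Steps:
V = 10619/234 (V = (-6*(-1/54) - 38*1/52) + 46 = (1/9 - 19/26) + 46 = -145/234 + 46 = 10619/234 ≈ 45.380)
p(U) = (U + (146 + U)/(2*U))/(10619/234 + U) (p(U) = (U + (U + 146)/(U + U))/(U + 10619/234) = (U + (146 + U)/((2*U)))/(10619/234 + U) = (U + (146 + U)*(1/(2*U)))/(10619/234 + U) = (U + (146 + U)/(2*U))/(10619/234 + U))
sqrt(p(-184) + 48914) = sqrt(117*(146 - 184 + 2*(-184)**2)/(-184*(10619 + 234*(-184))) + 48914) = sqrt(117*(-1/184)*(146 - 184 + 2*33856)/(10619 - 43056) + 48914) = sqrt(117*(-1/184)*(146 - 184 + 67712)/(-32437) + 48914) = sqrt(117*(-1/184)*(-1/32437)*67674 + 48914) = sqrt(3958929/2984204 + 48914) = sqrt(145973313385/2984204) = sqrt(108903536424192635)/1492102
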